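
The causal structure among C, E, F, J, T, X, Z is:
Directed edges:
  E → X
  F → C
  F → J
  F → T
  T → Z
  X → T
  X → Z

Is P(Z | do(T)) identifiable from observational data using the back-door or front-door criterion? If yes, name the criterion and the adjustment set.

desc(T)\{T}={Z}; candidates ⊆ {C,E,F,J,X}.
size 0: {}; under {} T still reaches {C,E,F,J,X,Z} ∋ Z.
{X}: T⊥Z given {X} in G with T→· removed — back-door holds.
P(Z|do(T)) = Σ_{X} P(Z|T,X)·P(X).

P(Z|do(T)): backdoor, adjust for {X}.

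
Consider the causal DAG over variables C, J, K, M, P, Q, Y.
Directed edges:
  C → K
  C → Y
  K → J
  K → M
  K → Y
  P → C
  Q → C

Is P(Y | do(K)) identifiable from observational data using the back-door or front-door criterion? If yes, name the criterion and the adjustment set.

P(Y|do(K)): backdoor, adjust for {C}.

desc(K)\{K}={J,M,Y}; candidates ⊆ {C,P,Q}.
size 0: {}; under {} K still reaches {C,P,Q,Y} ∋ Y.
{C}: K⊥Y given {C} in G with K→· removed — back-door holds.
P(Y|do(K)) = Σ_{C} P(Y|K,C)·P(C).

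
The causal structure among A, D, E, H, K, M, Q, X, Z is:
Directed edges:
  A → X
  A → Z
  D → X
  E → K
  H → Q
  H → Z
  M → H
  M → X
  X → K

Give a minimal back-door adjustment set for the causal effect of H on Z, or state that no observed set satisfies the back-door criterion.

desc(H)\{H}={Q,Z}; candidates ⊆ {A,D,E,K,M,X}.
∅: H⊥Z given ∅ in G with H→· removed — back-door holds.

H→Z: minimal back-door set ∅.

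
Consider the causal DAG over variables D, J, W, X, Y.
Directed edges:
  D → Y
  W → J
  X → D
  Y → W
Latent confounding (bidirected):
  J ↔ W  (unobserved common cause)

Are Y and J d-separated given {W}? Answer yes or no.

Bayes-Ball from Y | {W} reaches {D,J,X}.
J ∈ reach(Y|{W}) ⇒ Y ⊥̸ J | {W}.

No — Y and J are d-connected given {W}.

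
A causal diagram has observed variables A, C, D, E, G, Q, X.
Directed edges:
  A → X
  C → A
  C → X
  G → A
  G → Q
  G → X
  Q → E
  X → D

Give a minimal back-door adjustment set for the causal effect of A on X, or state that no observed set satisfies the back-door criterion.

A→X: minimal back-door set {C, G}.

desc(A)\{A}={D,X}; candidates ⊆ {C,E,G,Q}.
size 0: {}; under {} A still reaches {C,D,E,G,Q,X} ∋ X.
size 1: {C}, {E}, {G} …(+1); under {C} A still reaches {D,E,G,Q,X} ∋ X.
{C,G}: A⊥X given {C,G} in G with A→· removed — back-door holds.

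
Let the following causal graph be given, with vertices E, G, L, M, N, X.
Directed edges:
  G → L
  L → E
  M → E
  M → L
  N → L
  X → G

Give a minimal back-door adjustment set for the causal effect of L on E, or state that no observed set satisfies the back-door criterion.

desc(L)\{L}={E}; candidates ⊆ {G,M,N,X}.
size 0: {}; under {} L still reaches {E,G,M,N,X} ∋ E.
{M}: L⊥E given {M} in G with L→· removed — back-door holds.

L→E: minimal back-door set {M}.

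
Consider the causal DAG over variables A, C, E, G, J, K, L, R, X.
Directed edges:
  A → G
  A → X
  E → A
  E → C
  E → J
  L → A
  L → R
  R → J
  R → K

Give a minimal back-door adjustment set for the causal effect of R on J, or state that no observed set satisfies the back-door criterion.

R→J: minimal back-door set ∅.

desc(R)\{R}={J,K}; candidates ⊆ {A,C,E,G,L,X}.
∅: R⊥J given ∅ in G with R→· removed — back-door holds.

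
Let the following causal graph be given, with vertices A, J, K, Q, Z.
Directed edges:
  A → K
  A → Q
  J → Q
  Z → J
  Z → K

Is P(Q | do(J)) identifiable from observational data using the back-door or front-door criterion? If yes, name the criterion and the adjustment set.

P(Q|do(J)): backdoor, adjust for ∅.

desc(J)\{J}={Q}; candidates ⊆ {A,K,Z}.
∅: J⊥Q given ∅ in G with J→· removed — back-door holds.
P(Q|do(J)) = P(Q|J) — no adjustment needed.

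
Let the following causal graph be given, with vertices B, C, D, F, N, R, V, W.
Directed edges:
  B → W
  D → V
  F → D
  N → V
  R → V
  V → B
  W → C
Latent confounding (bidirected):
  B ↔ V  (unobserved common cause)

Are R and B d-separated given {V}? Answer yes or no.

No — R and B are d-connected given {V}.

Bayes-Ball from R | {V} reaches {B,C,D,F,N,W}.
B ∈ reach(R|{V}) ⇒ R ⊥̸ B | {V}.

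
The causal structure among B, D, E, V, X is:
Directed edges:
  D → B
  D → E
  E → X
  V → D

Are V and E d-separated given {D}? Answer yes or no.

Yes — V ⊥ E | {D}.

Bayes-Ball from V | {D} reaches ∅.
E ∉ reach(V|{D}) ⇒ V ⊥ E | {D}.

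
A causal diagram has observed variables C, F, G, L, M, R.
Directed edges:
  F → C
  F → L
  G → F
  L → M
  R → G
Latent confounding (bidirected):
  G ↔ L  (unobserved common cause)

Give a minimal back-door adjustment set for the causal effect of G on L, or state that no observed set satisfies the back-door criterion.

G→L: no observed back-door set.

desc(G)\{G}={C,F,L,M}; candidates ⊆ {R}.
G↔L: latent back-door arc(s) into G.
size 0: {}; under {} G still reaches {L,M,R} ∋ L.
size 1: {R}; under {R} G still reaches {L,M} ∋ L.
G↔L cannot be blocked by any observed set — no back-door set.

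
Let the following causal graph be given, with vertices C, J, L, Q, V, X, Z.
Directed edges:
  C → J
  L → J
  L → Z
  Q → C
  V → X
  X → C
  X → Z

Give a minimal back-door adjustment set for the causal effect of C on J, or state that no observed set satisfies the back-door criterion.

C→J: minimal back-door set ∅.

desc(C)\{C}={J}; candidates ⊆ {L,Q,V,X,Z}.
∅: C⊥J given ∅ in G with C→· removed — back-door holds.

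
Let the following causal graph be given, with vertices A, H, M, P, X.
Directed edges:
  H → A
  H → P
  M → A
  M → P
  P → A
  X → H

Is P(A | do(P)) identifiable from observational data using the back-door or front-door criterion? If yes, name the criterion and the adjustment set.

P(A|do(P)): backdoor, adjust for {H, M}.

desc(P)\{P}={A}; candidates ⊆ {H,M,X}.
size 0: {}; under {} P still reaches {A,H,M,X} ∋ A.
size 1: {H}, {M}, {X}; under {H} P still reaches {A,M} ∋ A.
{H,M}: P⊥A given {H,M} in G with P→· removed — back-door holds.
P(A|do(P)) = Σ_{H,M} P(A|P,H,M)·P(H,M).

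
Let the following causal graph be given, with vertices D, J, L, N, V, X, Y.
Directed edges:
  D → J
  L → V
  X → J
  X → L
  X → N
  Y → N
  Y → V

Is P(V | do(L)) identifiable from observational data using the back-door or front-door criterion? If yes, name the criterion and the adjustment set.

desc(L)\{L}={V}; candidates ⊆ {D,J,N,X,Y}.
∅: L⊥V given ∅ in G with L→· removed — back-door holds.
P(V|do(L)) = P(V|L) — no adjustment needed.

P(V|do(L)): backdoor, adjust for ∅.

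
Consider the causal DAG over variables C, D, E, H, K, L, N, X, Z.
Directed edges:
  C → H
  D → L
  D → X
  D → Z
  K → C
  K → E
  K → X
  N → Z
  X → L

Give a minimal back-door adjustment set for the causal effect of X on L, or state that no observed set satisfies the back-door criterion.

X→L: minimal back-door set {D}.

desc(X)\{X}={L}; candidates ⊆ {C,D,E,H,K,N,Z}.
size 0: {}; under {} X still reaches {C,D,E,H,K,L,Z} ∋ L.
{D}: X⊥L given {D} in G with X→· removed — back-door holds.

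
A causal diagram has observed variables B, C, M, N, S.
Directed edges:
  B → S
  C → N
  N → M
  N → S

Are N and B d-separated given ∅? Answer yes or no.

Yes — N ⊥ B | ∅.

Bayes-Ball from N | ∅ reaches {C,M,S}.
B ∉ reach(N|∅) ⇒ N ⊥ B | ∅.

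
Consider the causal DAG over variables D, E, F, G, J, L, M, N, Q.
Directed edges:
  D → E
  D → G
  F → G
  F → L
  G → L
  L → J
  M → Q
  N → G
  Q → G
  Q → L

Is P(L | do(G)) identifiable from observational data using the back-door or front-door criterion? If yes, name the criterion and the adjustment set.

desc(G)\{G}={J,L}; candidates ⊆ {D,E,F,M,N,Q}.
size 0: {}; under {} G still reaches {D,E,F,J,L,M,N,Q} ∋ L.
size 1: {D}, {E}, {F} …(+3); under {D} G still reaches {F,J,L,M,N,Q} ∋ L.
{F,Q}: G⊥L given {F,Q} in G with G→· removed — back-door holds.
P(L|do(G)) = Σ_{F,Q} P(L|G,F,Q)·P(F,Q).

P(L|do(G)): backdoor, adjust for {F, Q}.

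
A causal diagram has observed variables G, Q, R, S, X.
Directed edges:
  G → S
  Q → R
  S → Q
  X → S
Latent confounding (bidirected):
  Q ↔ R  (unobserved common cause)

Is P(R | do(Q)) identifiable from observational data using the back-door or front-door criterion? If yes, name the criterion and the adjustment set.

desc(Q)\{Q}={R}; candidates ⊆ {G,S,X}.
Q↔R: latent back-door arc(s) into Q.
size 0: {}; under {} Q still reaches {G,R,S,X} ∋ R.
size 1: {G}, {S}, {X}; under {G} Q still reaches {R,S,X} ∋ R.
size 2: {G,S}, {G,X}, {S,X}; under {G,S} Q still reaches {R} ∋ R.
Q↔R cannot be blocked by any observed set — no back-door set.
No mediator lies on a directed Q→…→R path.
Neither criterion identifies P(R|do(Q)) in this graph.

P(R|do(Q)): not identifiable (no BD/FD set).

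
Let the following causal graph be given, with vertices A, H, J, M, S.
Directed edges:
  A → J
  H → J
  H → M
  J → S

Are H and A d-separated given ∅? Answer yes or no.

Bayes-Ball from H | ∅ reaches {J,M,S}.
A ∉ reach(H|∅) ⇒ H ⊥ A | ∅.

Yes — H ⊥ A | ∅.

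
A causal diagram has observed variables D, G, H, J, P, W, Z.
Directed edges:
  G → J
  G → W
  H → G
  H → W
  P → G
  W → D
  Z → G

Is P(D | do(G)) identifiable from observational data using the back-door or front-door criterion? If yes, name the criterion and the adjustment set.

desc(G)\{G}={D,J,W}; candidates ⊆ {H,P,Z}.
size 0: {}; under {} G still reaches {D,H,P,W,Z} ∋ D.
{H}: G⊥D given {H} in G with G→· removed — back-door holds.
P(D|do(G)) = Σ_{H} P(D|G,H)·P(H).

P(D|do(G)): backdoor, adjust for {H}.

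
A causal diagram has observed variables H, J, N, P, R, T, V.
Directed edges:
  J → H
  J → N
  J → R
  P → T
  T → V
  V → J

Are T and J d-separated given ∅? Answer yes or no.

Bayes-Ball from T | ∅ reaches {H,J,N,P,R,V}.
J ∈ reach(T|∅) ⇒ T ⊥̸ J | ∅.

No — T and J are d-connected given ∅.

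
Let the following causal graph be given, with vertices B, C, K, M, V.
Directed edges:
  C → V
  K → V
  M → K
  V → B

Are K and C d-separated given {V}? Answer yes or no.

Bayes-Ball from K | {V} reaches {C,M}.
C ∈ reach(K|{V}) ⇒ K ⊥̸ C | {V}.

No — K and C are d-connected given {V}.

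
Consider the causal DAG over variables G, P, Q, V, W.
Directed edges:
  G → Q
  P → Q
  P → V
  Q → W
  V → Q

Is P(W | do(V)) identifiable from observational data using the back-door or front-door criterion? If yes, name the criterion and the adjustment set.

desc(V)\{V}={Q,W}; candidates ⊆ {G,P}.
size 0: {}; under {} V still reaches {P,Q,W} ∋ W.
{P}: V⊥W given {P} in G with V→· removed — back-door holds.
P(W|do(V)) = Σ_{P} P(W|V,P)·P(P).

P(W|do(V)): backdoor, adjust for {P}.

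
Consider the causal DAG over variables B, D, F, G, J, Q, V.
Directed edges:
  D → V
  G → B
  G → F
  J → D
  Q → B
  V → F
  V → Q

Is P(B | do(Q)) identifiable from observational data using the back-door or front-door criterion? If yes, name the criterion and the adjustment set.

desc(Q)\{Q}={B}; candidates ⊆ {D,F,G,J,V}.
∅: Q⊥B given ∅ in G with Q→· removed — back-door holds.
P(B|do(Q)) = P(B|Q) — no adjustment needed.

P(B|do(Q)): backdoor, adjust for ∅.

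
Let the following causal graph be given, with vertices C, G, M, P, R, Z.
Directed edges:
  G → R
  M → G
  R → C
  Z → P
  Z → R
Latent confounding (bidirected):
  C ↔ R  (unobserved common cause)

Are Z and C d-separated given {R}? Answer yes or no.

No — Z and C are d-connected given {R}.

Bayes-Ball from Z | {R} reaches {C,G,M,P}.
C ∈ reach(Z|{R}) ⇒ Z ⊥̸ C | {R}.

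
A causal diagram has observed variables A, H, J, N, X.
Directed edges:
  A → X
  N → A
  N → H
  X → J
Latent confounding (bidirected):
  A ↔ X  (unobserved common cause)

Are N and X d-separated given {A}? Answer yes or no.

No — N and X are d-connected given {A}.

Bayes-Ball from N | {A} reaches {H,J,X}.
X ∈ reach(N|{A}) ⇒ N ⊥̸ X | {A}.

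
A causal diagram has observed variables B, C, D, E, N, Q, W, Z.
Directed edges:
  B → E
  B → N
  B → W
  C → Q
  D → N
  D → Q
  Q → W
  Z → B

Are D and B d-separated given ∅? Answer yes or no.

Bayes-Ball from D | ∅ reaches {N,Q,W}.
B ∉ reach(D|∅) ⇒ D ⊥ B | ∅.

Yes — D ⊥ B | ∅.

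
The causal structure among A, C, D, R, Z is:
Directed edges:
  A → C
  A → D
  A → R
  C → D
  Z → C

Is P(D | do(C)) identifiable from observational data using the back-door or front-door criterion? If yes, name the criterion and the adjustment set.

P(D|do(C)): backdoor, adjust for {A}.

desc(C)\{C}={D}; candidates ⊆ {A,R,Z}.
size 0: {}; under {} C still reaches {A,D,R,Z} ∋ D.
{A}: C⊥D given {A} in G with C→· removed — back-door holds.
P(D|do(C)) = Σ_{A} P(D|C,A)·P(A).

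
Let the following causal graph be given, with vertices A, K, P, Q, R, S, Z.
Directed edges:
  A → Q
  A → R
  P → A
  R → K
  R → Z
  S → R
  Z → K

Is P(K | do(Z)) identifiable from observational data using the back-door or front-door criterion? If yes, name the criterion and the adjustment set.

P(K|do(Z)): backdoor, adjust for {R}.

desc(Z)\{Z}={K}; candidates ⊆ {A,P,Q,R,S}.
size 0: {}; under {} Z still reaches {A,K,P,Q,R,S} ∋ K.
{R}: Z⊥K given {R} in G with Z→· removed — back-door holds.
P(K|do(Z)) = Σ_{R} P(K|Z,R)·P(R).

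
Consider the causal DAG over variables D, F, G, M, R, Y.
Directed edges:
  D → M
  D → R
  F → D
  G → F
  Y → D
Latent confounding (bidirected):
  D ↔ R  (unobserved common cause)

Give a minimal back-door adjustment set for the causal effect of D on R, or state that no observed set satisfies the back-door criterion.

desc(D)\{D}={M,R}; candidates ⊆ {F,G,Y}.
D↔R: latent back-door arc(s) into D.
size 0: {}; under {} D still reaches {F,G,R,Y} ∋ R.
size 1: {F}, {G}, {Y}; under {F} D still reaches {R,Y} ∋ R.
size 2: {F,G}, {F,Y}, {G,Y}; under {F,G} D still reaches {R,Y} ∋ R.
D↔R cannot be blocked by any observed set — no back-door set.

D→R: no observed back-door set.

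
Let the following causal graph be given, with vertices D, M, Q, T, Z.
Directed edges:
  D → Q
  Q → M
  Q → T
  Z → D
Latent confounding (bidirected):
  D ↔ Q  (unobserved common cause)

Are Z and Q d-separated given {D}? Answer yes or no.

No — Z and Q are d-connected given {D}.

Bayes-Ball from Z | {D} reaches {M,Q,T}.
Q ∈ reach(Z|{D}) ⇒ Z ⊥̸ Q | {D}.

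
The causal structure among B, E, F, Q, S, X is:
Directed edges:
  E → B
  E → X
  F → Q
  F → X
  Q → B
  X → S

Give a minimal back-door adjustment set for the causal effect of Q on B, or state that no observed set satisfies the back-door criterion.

Q→B: minimal back-door set ∅.

desc(Q)\{Q}={B}; candidates ⊆ {E,F,S,X}.
∅: Q⊥B given ∅ in G with Q→· removed — back-door holds.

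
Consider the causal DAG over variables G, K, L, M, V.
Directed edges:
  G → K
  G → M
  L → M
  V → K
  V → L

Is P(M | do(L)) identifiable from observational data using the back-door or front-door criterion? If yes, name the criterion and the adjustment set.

desc(L)\{L}={M}; candidates ⊆ {G,K,V}.
∅: L⊥M given ∅ in G with L→· removed — back-door holds.
P(M|do(L)) = P(M|L) — no adjustment needed.

P(M|do(L)): backdoor, adjust for ∅.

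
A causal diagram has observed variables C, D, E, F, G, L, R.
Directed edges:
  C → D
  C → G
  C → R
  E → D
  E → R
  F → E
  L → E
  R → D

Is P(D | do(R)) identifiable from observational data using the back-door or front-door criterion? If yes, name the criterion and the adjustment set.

P(D|do(R)): backdoor, adjust for {C, E}.

desc(R)\{R}={D}; candidates ⊆ {C,E,F,G,L}.
size 0: {}; under {} R still reaches {C,D,E,F,G,L} ∋ D.
size 1: {C}, {E}, {F} …(+2); under {C} R still reaches {D,E,F,L} ∋ D.
{C,E}: R⊥D given {C,E} in G with R→· removed — back-door holds.
P(D|do(R)) = Σ_{C,E} P(D|R,C,E)·P(C,E).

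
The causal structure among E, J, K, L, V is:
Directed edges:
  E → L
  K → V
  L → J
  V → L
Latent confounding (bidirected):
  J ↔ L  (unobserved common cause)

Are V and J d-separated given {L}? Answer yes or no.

Bayes-Ball from V | {L} reaches {E,J,K}.
J ∈ reach(V|{L}) ⇒ V ⊥̸ J | {L}.

No — V and J are d-connected given {L}.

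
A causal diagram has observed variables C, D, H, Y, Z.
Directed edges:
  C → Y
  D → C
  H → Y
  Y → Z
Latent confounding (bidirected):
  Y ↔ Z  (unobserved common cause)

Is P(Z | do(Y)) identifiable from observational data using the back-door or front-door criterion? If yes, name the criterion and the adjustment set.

P(Z|do(Y)): not identifiable (no BD/FD set).

desc(Y)\{Y}={Z}; candidates ⊆ {C,D,H}.
Y↔Z: latent back-door arc(s) into Y.
size 0: {}; under {} Y still reaches {C,D,H,Z} ∋ Z.
size 1: {C}, {D}, {H}; under {C} Y still reaches {H,Z} ∋ Z.
size 2: {C,D}, {C,H}, {D,H}; under {C,D} Y still reaches {H,Z} ∋ Z.
Y↔Z cannot be blocked by any observed set — no back-door set.
No mediator lies on a directed Y→…→Z path.
Neither criterion identifies P(Z|do(Y)) in this graph.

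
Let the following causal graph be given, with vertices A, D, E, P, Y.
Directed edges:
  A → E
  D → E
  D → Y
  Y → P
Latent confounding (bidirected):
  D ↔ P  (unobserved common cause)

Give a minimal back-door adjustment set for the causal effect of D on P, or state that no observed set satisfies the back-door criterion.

D→P: no observed back-door set.

desc(D)\{D}={E,P,Y}; candidates ⊆ {A}.
D↔P: latent back-door arc(s) into D.
size 0: {}; under {} D still reaches {P} ∋ P.
size 1: {A}; under {A} D still reaches {P} ∋ P.
D↔P cannot be blocked by any observed set — no back-door set.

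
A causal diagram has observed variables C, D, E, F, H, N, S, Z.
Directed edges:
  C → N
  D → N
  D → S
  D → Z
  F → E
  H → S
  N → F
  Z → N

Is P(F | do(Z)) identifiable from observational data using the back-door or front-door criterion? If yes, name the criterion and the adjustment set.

desc(Z)\{Z}={E,F,N}; candidates ⊆ {C,D,H,S}.
size 0: {}; under {} Z still reaches {D,E,F,N,S} ∋ F.
{D}: Z⊥F given {D} in G with Z→· removed — back-door holds.
P(F|do(Z)) = Σ_{D} P(F|Z,D)·P(D).

P(F|do(Z)): backdoor, adjust for {D}.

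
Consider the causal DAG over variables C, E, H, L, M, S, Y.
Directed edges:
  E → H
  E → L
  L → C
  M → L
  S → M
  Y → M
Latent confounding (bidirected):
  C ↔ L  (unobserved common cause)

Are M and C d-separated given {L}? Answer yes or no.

No — M and C are d-connected given {L}.

Bayes-Ball from M | {L} reaches {C,E,H,S,Y}.
C ∈ reach(M|{L}) ⇒ M ⊥̸ C | {L}.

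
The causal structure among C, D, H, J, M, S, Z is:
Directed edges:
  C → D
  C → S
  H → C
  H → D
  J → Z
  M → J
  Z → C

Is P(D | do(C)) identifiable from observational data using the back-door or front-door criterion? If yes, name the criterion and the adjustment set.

P(D|do(C)): backdoor, adjust for {H}.

desc(C)\{C}={D,S}; candidates ⊆ {H,J,M,Z}.
size 0: {}; under {} C still reaches {D,H,J,M,Z} ∋ D.
{H}: C⊥D given {H} in G with C→· removed — back-door holds.
P(D|do(C)) = Σ_{H} P(D|C,H)·P(H).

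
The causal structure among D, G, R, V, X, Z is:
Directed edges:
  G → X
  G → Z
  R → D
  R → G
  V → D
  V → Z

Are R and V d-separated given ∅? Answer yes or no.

Bayes-Ball from R | ∅ reaches {D,G,X,Z}.
V ∉ reach(R|∅) ⇒ R ⊥ V | ∅.

Yes — R ⊥ V | ∅.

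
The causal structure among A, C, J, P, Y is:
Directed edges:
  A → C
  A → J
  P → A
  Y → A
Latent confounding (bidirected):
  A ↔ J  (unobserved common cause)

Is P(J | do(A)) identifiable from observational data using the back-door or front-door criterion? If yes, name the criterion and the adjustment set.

desc(A)\{A}={C,J}; candidates ⊆ {P,Y}.
A↔J: latent back-door arc(s) into A.
size 0: {}; under {} A still reaches {J,P,Y} ∋ J.
size 1: {P}, {Y}; under {P} A still reaches {J,Y} ∋ J.
size 2: {P,Y}; under {P,Y} A still reaches {J} ∋ J.
A↔J cannot be blocked by any observed set — no back-door set.
No mediator lies on a directed A→…→J path.
Neither criterion identifies P(J|do(A)) in this graph.

P(J|do(A)): not identifiable (no BD/FD set).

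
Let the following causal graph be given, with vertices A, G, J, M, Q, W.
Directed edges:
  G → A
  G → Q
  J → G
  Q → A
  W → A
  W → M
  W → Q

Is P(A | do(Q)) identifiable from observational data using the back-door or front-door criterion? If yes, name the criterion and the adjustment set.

P(A|do(Q)): backdoor, adjust for {G, W}.

desc(Q)\{Q}={A}; candidates ⊆ {G,J,M,W}.
size 0: {}; under {} Q still reaches {A,G,J,M,W} ∋ A.
size 1: {G}, {J}, {M} …(+1); under {G} Q still reaches {A,M,W} ∋ A.
{G,W}: Q⊥A given {G,W} in G with Q→· removed — back-door holds.
P(A|do(Q)) = Σ_{G,W} P(A|Q,G,W)·P(G,W).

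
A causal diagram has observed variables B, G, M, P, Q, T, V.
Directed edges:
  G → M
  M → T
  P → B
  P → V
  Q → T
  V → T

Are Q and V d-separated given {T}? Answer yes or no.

No — Q and V are d-connected given {T}.

Bayes-Ball from Q | {T} reaches {B,G,M,P,V}.
V ∈ reach(Q|{T}) ⇒ Q ⊥̸ V | {T}.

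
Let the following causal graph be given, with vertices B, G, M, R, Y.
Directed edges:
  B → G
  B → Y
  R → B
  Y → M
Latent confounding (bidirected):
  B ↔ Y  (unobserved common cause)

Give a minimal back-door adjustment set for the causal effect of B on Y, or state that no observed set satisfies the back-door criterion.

B→Y: no observed back-door set.

desc(B)\{B}={G,M,Y}; candidates ⊆ {R}.
B↔Y: latent back-door arc(s) into B.
size 0: {}; under {} B still reaches {M,R,Y} ∋ Y.
size 1: {R}; under {R} B still reaches {M,Y} ∋ Y.
B↔Y cannot be blocked by any observed set — no back-door set.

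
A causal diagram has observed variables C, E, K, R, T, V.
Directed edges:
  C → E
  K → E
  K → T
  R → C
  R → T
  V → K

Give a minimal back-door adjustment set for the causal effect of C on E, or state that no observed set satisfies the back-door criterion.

C→E: minimal back-door set ∅.

desc(C)\{C}={E}; candidates ⊆ {K,R,T,V}.
∅: C⊥E given ∅ in G with C→· removed — back-door holds.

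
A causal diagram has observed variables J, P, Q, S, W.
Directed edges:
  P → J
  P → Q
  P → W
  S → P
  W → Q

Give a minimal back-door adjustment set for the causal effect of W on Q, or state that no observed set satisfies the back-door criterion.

W→Q: minimal back-door set {P}.

desc(W)\{W}={Q}; candidates ⊆ {J,P,S}.
size 0: {}; under {} W still reaches {J,P,Q,S} ∋ Q.
{P}: W⊥Q given {P} in G with W→· removed — back-door holds.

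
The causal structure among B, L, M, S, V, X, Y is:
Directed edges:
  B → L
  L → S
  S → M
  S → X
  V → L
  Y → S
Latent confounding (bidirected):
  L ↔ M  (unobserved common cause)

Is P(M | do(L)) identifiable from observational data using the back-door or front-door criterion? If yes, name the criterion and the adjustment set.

desc(L)\{L}={M,S,X}; candidates ⊆ {B,V,Y}.
L↔M: latent back-door arc(s) into L.
size 0: {}; under {} L still reaches {B,M,V} ∋ M.
size 1: {B}, {V}, {Y}; under {B} L still reaches {M,V} ∋ M.
size 2: {B,V}, {B,Y}, {V,Y}; under {B,V} L still reaches {M} ∋ M.
L↔M cannot be blocked by any observed set — no back-door set.
{S}: (i) intercepts every directed L→M path; (ii) no back-door L→{S}; (iii) {L} blocks every back-door {S}→M. Front-door holds.
P(M|do(L)) = Σ_{S} P(S|L) Σ_{L'} P(M|S,L')P(L').

P(M|do(L)): frontdoor, adjust for {S}.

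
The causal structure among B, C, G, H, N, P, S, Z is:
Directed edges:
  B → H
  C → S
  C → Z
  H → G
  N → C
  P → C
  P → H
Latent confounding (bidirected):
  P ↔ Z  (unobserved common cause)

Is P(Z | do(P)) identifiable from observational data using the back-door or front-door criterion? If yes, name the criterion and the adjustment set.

P(Z|do(P)): frontdoor, adjust for {C}.

desc(P)\{P}={C,G,H,S,Z}; candidates ⊆ {B,N}.
P↔Z: latent back-door arc(s) into P.
size 0: {}; under {} P still reaches {Z} ∋ Z.
size 1: {B}, {N}; under {B} P still reaches {Z} ∋ Z.
size 2: {B,N}; under {B,N} P still reaches {Z} ∋ Z.
P↔Z cannot be blocked by any observed set — no back-door set.
{C}: (i) intercepts every directed P→Z path; (ii) no back-door P→{C}; (iii) {P} blocks every back-door {C}→Z. Front-door holds.
P(Z|do(P)) = Σ_{C} P(C|P) Σ_{P'} P(Z|C,P')P(P').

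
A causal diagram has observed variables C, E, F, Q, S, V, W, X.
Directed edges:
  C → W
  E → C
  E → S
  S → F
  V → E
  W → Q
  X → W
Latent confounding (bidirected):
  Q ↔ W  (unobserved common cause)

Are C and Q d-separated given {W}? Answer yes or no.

No — C and Q are d-connected given {W}.

Bayes-Ball from C | {W} reaches {E,F,Q,S,V,X}.
Q ∈ reach(C|{W}) ⇒ C ⊥̸ Q | {W}.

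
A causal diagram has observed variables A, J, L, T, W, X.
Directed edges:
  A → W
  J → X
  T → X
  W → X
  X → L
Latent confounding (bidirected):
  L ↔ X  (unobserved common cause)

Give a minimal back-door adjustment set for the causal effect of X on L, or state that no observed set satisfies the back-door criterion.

X→L: no observed back-door set.

desc(X)\{X}={L}; candidates ⊆ {A,J,T,W}.
X↔L: latent back-door arc(s) into X.
size 0: {}; under {} X still reaches {A,J,L,T,W} ∋ L.
size 1: {A}, {J}, {T} …(+1); under {A} X still reaches {J,L,T,W} ∋ L.
size 2: {A,J}, {A,T}, {A,W} …(+3); under {A,J} X still reaches {L,T,W} ∋ L.
X↔L cannot be blocked by any observed set — no back-door set.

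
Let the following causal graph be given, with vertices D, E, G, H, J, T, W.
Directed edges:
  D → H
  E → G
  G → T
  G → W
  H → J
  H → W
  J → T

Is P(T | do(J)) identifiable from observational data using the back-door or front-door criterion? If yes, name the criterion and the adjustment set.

desc(J)\{J}={T}; candidates ⊆ {D,E,G,H,W}.
∅: J⊥T given ∅ in G with J→· removed — back-door holds.
P(T|do(J)) = P(T|J) — no adjustment needed.

P(T|do(J)): backdoor, adjust for ∅.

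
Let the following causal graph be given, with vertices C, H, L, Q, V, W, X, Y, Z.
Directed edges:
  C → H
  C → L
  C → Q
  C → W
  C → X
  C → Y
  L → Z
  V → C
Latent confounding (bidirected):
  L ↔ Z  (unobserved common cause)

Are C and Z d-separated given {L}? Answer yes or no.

No — C and Z are d-connected given {L}.

Bayes-Ball from C | {L} reaches {H,Q,V,W,X,Y,Z}.
Z ∈ reach(C|{L}) ⇒ C ⊥̸ Z | {L}.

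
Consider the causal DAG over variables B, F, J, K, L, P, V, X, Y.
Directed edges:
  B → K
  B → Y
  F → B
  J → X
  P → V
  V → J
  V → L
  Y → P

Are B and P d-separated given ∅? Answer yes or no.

Bayes-Ball from B | ∅ reaches {F,J,K,L,P,V,X,Y}.
P ∈ reach(B|∅) ⇒ B ⊥̸ P | ∅.

No — B and P are d-connected given ∅.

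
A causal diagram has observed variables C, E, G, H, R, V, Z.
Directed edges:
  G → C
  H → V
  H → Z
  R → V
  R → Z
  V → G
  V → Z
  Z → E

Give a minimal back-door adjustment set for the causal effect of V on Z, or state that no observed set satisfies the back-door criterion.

V→Z: minimal back-door set {H, R}.

desc(V)\{V}={C,E,G,Z}; candidates ⊆ {H,R}.
size 0: {}; under {} V still reaches {E,H,R,Z} ∋ Z.
size 1: {H}, {R}; under {H} V still reaches {E,R,Z} ∋ Z.
{H,R}: V⊥Z given {H,R} in G with V→· removed — back-door holds.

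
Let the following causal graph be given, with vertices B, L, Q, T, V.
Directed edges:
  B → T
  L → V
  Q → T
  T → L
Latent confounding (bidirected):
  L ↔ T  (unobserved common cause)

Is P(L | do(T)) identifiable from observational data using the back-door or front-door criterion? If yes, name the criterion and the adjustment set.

desc(T)\{T}={L,V}; candidates ⊆ {B,Q}.
T↔L: latent back-door arc(s) into T.
size 0: {}; under {} T still reaches {B,L,Q,V} ∋ L.
size 1: {B}, {Q}; under {B} T still reaches {L,Q,V} ∋ L.
size 2: {B,Q}; under {B,Q} T still reaches {L,V} ∋ L.
T↔L cannot be blocked by any observed set — no back-door set.
No mediator lies on a directed T→…→L path.
Neither criterion identifies P(L|do(T)) in this graph.

P(L|do(T)): not identifiable (no BD/FD set).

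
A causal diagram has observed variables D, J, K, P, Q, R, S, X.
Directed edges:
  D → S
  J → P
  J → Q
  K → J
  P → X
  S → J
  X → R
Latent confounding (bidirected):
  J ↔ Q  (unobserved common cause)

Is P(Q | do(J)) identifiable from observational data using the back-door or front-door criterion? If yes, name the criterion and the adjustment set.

desc(J)\{J}={P,Q,R,X}; candidates ⊆ {D,K,S}.
J↔Q: latent back-door arc(s) into J.
size 0: {}; under {} J still reaches {D,K,Q,S} ∋ Q.
size 1: {D}, {K}, {S}; under {D} J still reaches {K,Q,S} ∋ Q.
size 2: {D,K}, {D,S}, {K,S}; under {D,K} J still reaches {Q,S} ∋ Q.
J↔Q cannot be blocked by any observed set — no back-door set.
No mediator lies on a directed J→…→Q path.
Neither criterion identifies P(Q|do(J)) in this graph.

P(Q|do(J)): not identifiable (no BD/FD set).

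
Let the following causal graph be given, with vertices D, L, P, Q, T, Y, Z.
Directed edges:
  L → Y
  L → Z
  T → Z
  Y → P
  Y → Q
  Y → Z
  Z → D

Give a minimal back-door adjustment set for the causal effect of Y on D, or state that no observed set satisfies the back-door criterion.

desc(Y)\{Y}={D,P,Q,Z}; candidates ⊆ {L,T}.
size 0: {}; under {} Y still reaches {D,L,Z} ∋ D.
{L}: Y⊥D given {L} in G with Y→· removed — back-door holds.

Y→D: minimal back-door set {L}.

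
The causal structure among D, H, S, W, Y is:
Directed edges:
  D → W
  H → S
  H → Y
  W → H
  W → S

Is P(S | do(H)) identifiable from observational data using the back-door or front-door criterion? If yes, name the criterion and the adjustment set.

desc(H)\{H}={S,Y}; candidates ⊆ {D,W}.
size 0: {}; under {} H still reaches {D,S,W} ∋ S.
{W}: H⊥S given {W} in G with H→· removed — back-door holds.
P(S|do(H)) = Σ_{W} P(S|H,W)·P(W).

P(S|do(H)): backdoor, adjust for {W}.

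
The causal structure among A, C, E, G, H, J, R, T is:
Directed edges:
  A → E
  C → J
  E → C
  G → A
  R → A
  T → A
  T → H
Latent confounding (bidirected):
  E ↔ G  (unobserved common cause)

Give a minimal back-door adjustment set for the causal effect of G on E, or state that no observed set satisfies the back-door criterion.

G→E: no observed back-door set.

desc(G)\{G}={A,C,E,J}; candidates ⊆ {H,R,T}.
G↔E: latent back-door arc(s) into G.
size 0: {}; under {} G still reaches {C,E,J} ∋ E.
size 1: {H}, {R}, {T}; under {H} G still reaches {C,E,J} ∋ E.
size 2: {H,R}, {H,T}, {R,T}; under {H,R} G still reaches {C,E,J} ∋ E.
G↔E cannot be blocked by any observed set — no back-door set.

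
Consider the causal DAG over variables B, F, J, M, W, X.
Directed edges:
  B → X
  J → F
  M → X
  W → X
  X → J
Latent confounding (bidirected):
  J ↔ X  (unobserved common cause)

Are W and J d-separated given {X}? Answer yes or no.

No — W and J are d-connected given {X}.

Bayes-Ball from W | {X} reaches {B,F,J,M}.
J ∈ reach(W|{X}) ⇒ W ⊥̸ J | {X}.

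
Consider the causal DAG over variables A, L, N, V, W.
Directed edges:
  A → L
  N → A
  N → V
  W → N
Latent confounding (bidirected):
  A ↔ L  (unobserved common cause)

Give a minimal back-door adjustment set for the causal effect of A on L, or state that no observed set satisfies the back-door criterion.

desc(A)\{A}={L}; candidates ⊆ {N,V,W}.
A↔L: latent back-door arc(s) into A.
size 0: {}; under {} A still reaches {L,N,V,W} ∋ L.
size 1: {N}, {V}, {W}; under {N} A still reaches {L} ∋ L.
size 2: {N,V}, {N,W}, {V,W}; under {N,V} A still reaches {L} ∋ L.
A↔L cannot be blocked by any observed set — no back-door set.

A→L: no observed back-door set.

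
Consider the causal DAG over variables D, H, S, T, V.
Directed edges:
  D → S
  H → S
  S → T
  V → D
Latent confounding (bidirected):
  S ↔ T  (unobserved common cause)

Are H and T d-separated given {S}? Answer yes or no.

Bayes-Ball from H | {S} reaches {D,T,V}.
T ∈ reach(H|{S}) ⇒ H ⊥̸ T | {S}.

No — H and T are d-connected given {S}.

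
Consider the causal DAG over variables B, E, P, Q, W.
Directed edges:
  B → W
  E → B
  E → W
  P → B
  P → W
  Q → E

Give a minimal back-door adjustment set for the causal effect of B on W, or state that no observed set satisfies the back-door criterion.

B→W: minimal back-door set {E, P}.

desc(B)\{B}={W}; candidates ⊆ {E,P,Q}.
size 0: {}; under {} B still reaches {E,P,Q,W} ∋ W.
size 1: {E}, {P}, {Q}; under {E} B still reaches {P,W} ∋ W.
{E,P}: B⊥W given {E,P} in G with B→· removed — back-door holds.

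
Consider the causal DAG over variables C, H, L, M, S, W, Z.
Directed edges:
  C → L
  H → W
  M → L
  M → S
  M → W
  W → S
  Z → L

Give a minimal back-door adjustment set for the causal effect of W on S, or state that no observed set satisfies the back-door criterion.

desc(W)\{W}={S}; candidates ⊆ {C,H,L,M,Z}.
size 0: {}; under {} W still reaches {H,L,M,S} ∋ S.
{M}: W⊥S given {M} in G with W→· removed — back-door holds.

W→S: minimal back-door set {M}.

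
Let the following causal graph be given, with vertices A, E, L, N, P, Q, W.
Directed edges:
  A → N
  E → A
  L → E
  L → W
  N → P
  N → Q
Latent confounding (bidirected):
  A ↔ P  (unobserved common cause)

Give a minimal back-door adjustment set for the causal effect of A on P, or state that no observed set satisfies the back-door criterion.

desc(A)\{A}={N,P,Q}; candidates ⊆ {E,L,W}.
A↔P: latent back-door arc(s) into A.
size 0: {}; under {} A still reaches {E,L,P,W} ∋ P.
size 1: {E}, {L}, {W}; under {E} A still reaches {P} ∋ P.
size 2: {E,L}, {E,W}, {L,W}; under {E,L} A still reaches {P} ∋ P.
A↔P cannot be blocked by any observed set — no back-door set.

A→P: no observed back-door set.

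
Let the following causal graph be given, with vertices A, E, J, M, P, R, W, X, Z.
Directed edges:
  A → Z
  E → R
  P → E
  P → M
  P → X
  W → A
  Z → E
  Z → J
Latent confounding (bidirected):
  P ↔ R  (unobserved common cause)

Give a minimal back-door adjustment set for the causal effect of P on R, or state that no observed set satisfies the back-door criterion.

P→R: no observed back-door set.

desc(P)\{P}={E,M,R,X}; candidates ⊆ {A,J,W,Z}.
P↔R: latent back-door arc(s) into P.
size 0: {}; under {} P still reaches {R} ∋ R.
size 1: {A}, {J}, {W} …(+1); under {A} P still reaches {R} ∋ R.
size 2: {A,J}, {A,W}, {A,Z} …(+3); under {A,J} P still reaches {R} ∋ R.
P↔R cannot be blocked by any observed set — no back-door set.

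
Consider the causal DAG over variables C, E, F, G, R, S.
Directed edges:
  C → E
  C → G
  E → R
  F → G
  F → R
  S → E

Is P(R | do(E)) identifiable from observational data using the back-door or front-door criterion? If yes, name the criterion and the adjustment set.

desc(E)\{E}={R}; candidates ⊆ {C,F,G,S}.
∅: E⊥R given ∅ in G with E→· removed — back-door holds.
P(R|do(E)) = P(R|E) — no adjustment needed.

P(R|do(E)): backdoor, adjust for ∅.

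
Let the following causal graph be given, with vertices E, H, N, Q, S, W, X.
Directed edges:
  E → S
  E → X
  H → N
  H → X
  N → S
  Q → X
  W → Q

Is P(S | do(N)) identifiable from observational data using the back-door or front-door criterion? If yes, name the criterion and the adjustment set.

P(S|do(N)): backdoor, adjust for ∅.

desc(N)\{N}={S}; candidates ⊆ {E,H,Q,W,X}.
∅: N⊥S given ∅ in G with N→· removed — back-door holds.
P(S|do(N)) = P(S|N) — no adjustment needed.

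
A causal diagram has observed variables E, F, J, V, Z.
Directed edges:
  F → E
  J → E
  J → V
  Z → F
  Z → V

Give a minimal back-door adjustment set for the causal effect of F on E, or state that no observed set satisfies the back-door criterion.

desc(F)\{F}={E}; candidates ⊆ {J,V,Z}.
∅: F⊥E given ∅ in G with F→· removed — back-door holds.

F→E: minimal back-door set ∅.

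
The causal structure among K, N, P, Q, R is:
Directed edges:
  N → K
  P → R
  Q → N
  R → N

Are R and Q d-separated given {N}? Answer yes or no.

Bayes-Ball from R | {N} reaches {P,Q}.
Q ∈ reach(R|{N}) ⇒ R ⊥̸ Q | {N}.

No — R and Q are d-connected given {N}.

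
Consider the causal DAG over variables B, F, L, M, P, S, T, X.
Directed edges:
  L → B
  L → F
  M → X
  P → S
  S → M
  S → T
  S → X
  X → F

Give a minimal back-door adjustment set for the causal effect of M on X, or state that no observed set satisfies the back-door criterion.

M→X: minimal back-door set {S}.

desc(M)\{M}={F,X}; candidates ⊆ {B,L,P,S,T}.
size 0: {}; under {} M still reaches {F,P,S,T,X} ∋ X.
{S}: M⊥X given {S} in G with M→· removed — back-door holds.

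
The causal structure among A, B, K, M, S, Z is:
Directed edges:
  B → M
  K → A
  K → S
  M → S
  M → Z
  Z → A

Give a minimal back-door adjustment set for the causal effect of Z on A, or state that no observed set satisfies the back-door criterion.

Z→A: minimal back-door set ∅.

desc(Z)\{Z}={A}; candidates ⊆ {B,K,M,S}.
∅: Z⊥A given ∅ in G with Z→· removed — back-door holds.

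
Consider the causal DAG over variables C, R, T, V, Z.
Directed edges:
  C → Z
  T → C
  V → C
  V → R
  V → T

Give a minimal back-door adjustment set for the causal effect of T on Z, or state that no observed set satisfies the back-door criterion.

desc(T)\{T}={C,Z}; candidates ⊆ {R,V}.
size 0: {}; under {} T still reaches {C,R,V,Z} ∋ Z.
{V}: T⊥Z given {V} in G with T→· removed — back-door holds.

T→Z: minimal back-door set {V}.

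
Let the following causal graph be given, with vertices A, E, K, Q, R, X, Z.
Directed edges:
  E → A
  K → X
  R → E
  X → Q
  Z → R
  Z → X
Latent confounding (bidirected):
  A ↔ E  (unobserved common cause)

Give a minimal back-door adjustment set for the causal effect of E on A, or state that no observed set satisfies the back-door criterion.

desc(E)\{E}={A}; candidates ⊆ {K,Q,R,X,Z}.
E↔A: latent back-door arc(s) into E.
size 0: {}; under {} E still reaches {A,Q,R,X,Z} ∋ A.
size 1: {K}, {Q}, {R} …(+2); under {K} E still reaches {A,Q,R,X,Z} ∋ A.
size 2: {K,Q}, {K,R}, {K,X} …(+7); under {K,Q} E still reaches {A,R,X,Z} ∋ A.
E↔A cannot be blocked by any observed set — no back-door set.

E→A: no observed back-door set.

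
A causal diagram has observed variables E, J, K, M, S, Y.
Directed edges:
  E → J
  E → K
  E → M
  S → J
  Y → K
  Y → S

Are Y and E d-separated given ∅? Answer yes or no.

Bayes-Ball from Y | ∅ reaches {J,K,S}.
E ∉ reach(Y|∅) ⇒ Y ⊥ E | ∅.

Yes — Y ⊥ E | ∅.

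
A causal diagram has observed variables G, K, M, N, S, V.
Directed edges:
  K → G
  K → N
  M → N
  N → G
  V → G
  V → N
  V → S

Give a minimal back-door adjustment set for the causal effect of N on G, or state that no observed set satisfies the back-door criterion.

desc(N)\{N}={G}; candidates ⊆ {K,M,S,V}.
size 0: {}; under {} N still reaches {G,K,M,S,V} ∋ G.
size 1: {K}, {M}, {S} …(+1); under {K} N still reaches {G,M,S,V} ∋ G.
{K,V}: N⊥G given {K,V} in G with N→· removed — back-door holds.

N→G: minimal back-door set {K, V}.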